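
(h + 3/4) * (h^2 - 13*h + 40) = h^3 - 49*h^2/4 + 121*h/4 + 30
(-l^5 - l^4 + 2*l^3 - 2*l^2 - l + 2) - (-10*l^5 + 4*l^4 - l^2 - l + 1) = 9*l^5 - 5*l^4 + 2*l^3 - l^2 + 1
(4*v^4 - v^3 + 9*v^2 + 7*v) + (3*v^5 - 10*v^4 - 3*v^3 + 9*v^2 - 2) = 3*v^5 - 6*v^4 - 4*v^3 + 18*v^2 + 7*v - 2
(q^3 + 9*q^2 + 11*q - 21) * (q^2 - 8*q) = q^5 + q^4 - 61*q^3 - 109*q^2 + 168*q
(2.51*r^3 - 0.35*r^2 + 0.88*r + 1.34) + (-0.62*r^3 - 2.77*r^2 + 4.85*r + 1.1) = 1.89*r^3 - 3.12*r^2 + 5.73*r + 2.44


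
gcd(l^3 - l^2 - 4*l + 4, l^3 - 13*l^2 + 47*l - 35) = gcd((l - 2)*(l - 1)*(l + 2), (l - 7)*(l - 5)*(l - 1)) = l - 1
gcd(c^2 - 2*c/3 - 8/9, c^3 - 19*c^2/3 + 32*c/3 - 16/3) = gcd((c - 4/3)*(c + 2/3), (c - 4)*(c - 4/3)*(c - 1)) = c - 4/3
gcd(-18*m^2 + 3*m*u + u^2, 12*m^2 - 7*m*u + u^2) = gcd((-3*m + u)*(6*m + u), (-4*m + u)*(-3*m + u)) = -3*m + u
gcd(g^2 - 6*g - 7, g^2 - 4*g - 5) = g + 1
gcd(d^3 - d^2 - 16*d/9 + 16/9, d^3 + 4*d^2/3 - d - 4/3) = d^2 + d/3 - 4/3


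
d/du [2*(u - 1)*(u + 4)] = 4*u + 6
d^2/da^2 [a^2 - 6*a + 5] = 2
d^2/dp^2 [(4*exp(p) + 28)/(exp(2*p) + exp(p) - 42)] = 4*(exp(p) + 6)*exp(p)/(exp(3*p) - 18*exp(2*p) + 108*exp(p) - 216)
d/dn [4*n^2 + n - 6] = 8*n + 1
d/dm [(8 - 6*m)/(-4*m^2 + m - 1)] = 2*(-12*m^2 + 32*m - 1)/(16*m^4 - 8*m^3 + 9*m^2 - 2*m + 1)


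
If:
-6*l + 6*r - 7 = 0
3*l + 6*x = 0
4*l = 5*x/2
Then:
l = 0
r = 7/6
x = 0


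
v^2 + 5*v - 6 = (v - 1)*(v + 6)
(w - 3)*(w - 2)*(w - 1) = w^3 - 6*w^2 + 11*w - 6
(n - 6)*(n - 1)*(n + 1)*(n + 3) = n^4 - 3*n^3 - 19*n^2 + 3*n + 18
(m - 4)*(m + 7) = m^2 + 3*m - 28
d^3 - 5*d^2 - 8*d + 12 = (d - 6)*(d - 1)*(d + 2)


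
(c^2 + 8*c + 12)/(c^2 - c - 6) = (c + 6)/(c - 3)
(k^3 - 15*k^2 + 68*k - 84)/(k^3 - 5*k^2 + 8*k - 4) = (k^2 - 13*k + 42)/(k^2 - 3*k + 2)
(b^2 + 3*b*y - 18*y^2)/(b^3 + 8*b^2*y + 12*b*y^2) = (b - 3*y)/(b*(b + 2*y))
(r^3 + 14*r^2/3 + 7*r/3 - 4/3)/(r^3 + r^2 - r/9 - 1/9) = 3*(r + 4)/(3*r + 1)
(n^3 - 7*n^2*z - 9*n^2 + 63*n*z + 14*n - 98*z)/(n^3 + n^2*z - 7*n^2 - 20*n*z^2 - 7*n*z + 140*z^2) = (-n^2 + 7*n*z + 2*n - 14*z)/(-n^2 - n*z + 20*z^2)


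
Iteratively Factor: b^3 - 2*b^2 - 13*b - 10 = (b - 5)*(b^2 + 3*b + 2) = (b - 5)*(b + 2)*(b + 1)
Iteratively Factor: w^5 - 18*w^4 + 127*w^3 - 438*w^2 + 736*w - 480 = (w - 4)*(w^4 - 14*w^3 + 71*w^2 - 154*w + 120) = (w - 4)*(w - 3)*(w^3 - 11*w^2 + 38*w - 40) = (w - 4)^2*(w - 3)*(w^2 - 7*w + 10) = (w - 4)^2*(w - 3)*(w - 2)*(w - 5)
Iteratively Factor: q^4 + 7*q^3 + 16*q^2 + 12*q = (q + 3)*(q^3 + 4*q^2 + 4*q) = (q + 2)*(q + 3)*(q^2 + 2*q) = (q + 2)^2*(q + 3)*(q)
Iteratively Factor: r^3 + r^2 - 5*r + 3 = (r + 3)*(r^2 - 2*r + 1) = (r - 1)*(r + 3)*(r - 1)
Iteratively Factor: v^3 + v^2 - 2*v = (v + 2)*(v^2 - v) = (v - 1)*(v + 2)*(v)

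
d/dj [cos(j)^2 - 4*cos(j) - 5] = 2*(2 - cos(j))*sin(j)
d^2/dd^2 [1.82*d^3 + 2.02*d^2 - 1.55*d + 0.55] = 10.92*d + 4.04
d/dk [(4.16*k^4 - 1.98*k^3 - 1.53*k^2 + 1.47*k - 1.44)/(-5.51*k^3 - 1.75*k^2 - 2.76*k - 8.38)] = (-22.9216*k^6 - 14.56*k^5 - 39.4101*k^4 - 112.3142*k^3 + 32.7693*k^2 + 20.6028*k - 16.293)/(30.3601*k^6 + 19.285*k^5 + 33.4777*k^4 + 102.0076*k^3 + 36.9476*k^2 + 46.2576*k + 70.2244)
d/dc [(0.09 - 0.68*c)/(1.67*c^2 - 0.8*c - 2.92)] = (1.1356*c^2 - 0.3006*c + 2.0576)/(2.7889*c^4 - 2.672*c^3 - 9.1128*c^2 + 4.672*c + 8.5264)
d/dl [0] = 0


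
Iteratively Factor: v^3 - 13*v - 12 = (v + 3)*(v^2 - 3*v - 4) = (v + 1)*(v + 3)*(v - 4)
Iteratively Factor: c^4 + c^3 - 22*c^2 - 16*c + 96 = (c - 2)*(c^3 + 3*c^2 - 16*c - 48) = (c - 2)*(c + 3)*(c^2 - 16) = (c - 4)*(c - 2)*(c + 3)*(c + 4)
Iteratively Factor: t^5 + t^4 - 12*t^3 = (t)*(t^4 + t^3 - 12*t^2) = t^2*(t^3 + t^2 - 12*t) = t^3*(t^2 + t - 12) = t^3*(t + 4)*(t - 3)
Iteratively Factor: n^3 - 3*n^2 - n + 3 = (n + 1)*(n^2 - 4*n + 3) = (n - 3)*(n + 1)*(n - 1)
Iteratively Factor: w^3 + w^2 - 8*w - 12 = (w + 2)*(w^2 - w - 6) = (w + 2)^2*(w - 3)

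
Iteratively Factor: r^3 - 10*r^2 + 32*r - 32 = (r - 4)*(r^2 - 6*r + 8) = (r - 4)*(r - 2)*(r - 4)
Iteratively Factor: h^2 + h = (h + 1)*(h)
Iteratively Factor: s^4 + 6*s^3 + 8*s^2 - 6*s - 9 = (s + 3)*(s^3 + 3*s^2 - s - 3) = (s - 1)*(s + 3)*(s^2 + 4*s + 3) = (s - 1)*(s + 3)^2*(s + 1)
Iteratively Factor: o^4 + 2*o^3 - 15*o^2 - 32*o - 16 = (o + 1)*(o^3 + o^2 - 16*o - 16) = (o - 4)*(o + 1)*(o^2 + 5*o + 4) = (o - 4)*(o + 1)^2*(o + 4)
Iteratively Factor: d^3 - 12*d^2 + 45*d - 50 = (d - 2)*(d^2 - 10*d + 25) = (d - 5)*(d - 2)*(d - 5)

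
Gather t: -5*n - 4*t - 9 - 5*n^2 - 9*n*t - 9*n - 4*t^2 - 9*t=-5*n^2 - 14*n - 4*t^2 + t*(-9*n - 13) - 9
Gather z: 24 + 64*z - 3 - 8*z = 56*z + 21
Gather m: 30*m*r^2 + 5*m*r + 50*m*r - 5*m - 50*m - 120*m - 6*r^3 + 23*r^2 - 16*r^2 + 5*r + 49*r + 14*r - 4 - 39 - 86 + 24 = m*(30*r^2 + 55*r - 175) - 6*r^3 + 7*r^2 + 68*r - 105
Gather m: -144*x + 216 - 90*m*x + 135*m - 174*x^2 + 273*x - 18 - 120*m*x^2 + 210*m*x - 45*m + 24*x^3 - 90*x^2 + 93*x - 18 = m*(-120*x^2 + 120*x + 90) + 24*x^3 - 264*x^2 + 222*x + 180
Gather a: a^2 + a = a^2 + a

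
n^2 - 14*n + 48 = (n - 8)*(n - 6)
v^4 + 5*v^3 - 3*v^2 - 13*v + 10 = (v - 1)^2*(v + 2)*(v + 5)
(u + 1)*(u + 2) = u^2 + 3*u + 2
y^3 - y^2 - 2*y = y*(y - 2)*(y + 1)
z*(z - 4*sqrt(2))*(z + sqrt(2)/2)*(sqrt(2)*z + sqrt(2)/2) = sqrt(2)*z^4 - 7*z^3 + sqrt(2)*z^3/2 - 4*sqrt(2)*z^2 - 7*z^2/2 - 2*sqrt(2)*z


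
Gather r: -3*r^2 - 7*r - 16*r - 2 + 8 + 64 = -3*r^2 - 23*r + 70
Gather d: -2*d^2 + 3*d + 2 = -2*d^2 + 3*d + 2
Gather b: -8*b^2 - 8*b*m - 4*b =-8*b^2 + b*(-8*m - 4)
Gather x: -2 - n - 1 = -n - 3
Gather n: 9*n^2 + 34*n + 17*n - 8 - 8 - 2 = 9*n^2 + 51*n - 18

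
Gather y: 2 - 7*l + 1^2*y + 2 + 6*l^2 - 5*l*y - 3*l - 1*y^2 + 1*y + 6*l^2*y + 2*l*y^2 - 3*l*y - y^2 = 6*l^2 - 10*l + y^2*(2*l - 2) + y*(6*l^2 - 8*l + 2) + 4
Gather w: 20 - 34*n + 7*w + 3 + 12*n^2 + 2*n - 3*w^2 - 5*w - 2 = 12*n^2 - 32*n - 3*w^2 + 2*w + 21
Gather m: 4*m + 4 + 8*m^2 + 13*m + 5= 8*m^2 + 17*m + 9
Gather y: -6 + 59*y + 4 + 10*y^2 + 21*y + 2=10*y^2 + 80*y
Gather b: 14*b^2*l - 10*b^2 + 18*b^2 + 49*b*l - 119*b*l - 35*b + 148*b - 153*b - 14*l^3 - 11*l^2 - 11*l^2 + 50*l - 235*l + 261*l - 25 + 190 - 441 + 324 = b^2*(14*l + 8) + b*(-70*l - 40) - 14*l^3 - 22*l^2 + 76*l + 48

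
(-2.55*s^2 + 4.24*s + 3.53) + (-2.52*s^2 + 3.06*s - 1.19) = -5.07*s^2 + 7.3*s + 2.34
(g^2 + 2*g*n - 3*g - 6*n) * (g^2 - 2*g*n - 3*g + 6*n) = g^4 - 6*g^3 - 4*g^2*n^2 + 9*g^2 + 24*g*n^2 - 36*n^2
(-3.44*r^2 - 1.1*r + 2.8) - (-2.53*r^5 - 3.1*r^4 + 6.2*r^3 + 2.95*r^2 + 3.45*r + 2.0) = 2.53*r^5 + 3.1*r^4 - 6.2*r^3 - 6.39*r^2 - 4.55*r + 0.8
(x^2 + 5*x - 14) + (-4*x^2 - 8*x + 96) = -3*x^2 - 3*x + 82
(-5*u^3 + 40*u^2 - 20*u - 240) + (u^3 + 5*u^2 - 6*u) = -4*u^3 + 45*u^2 - 26*u - 240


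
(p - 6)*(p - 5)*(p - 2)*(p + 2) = p^4 - 11*p^3 + 26*p^2 + 44*p - 120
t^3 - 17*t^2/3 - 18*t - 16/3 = (t - 8)*(t + 1/3)*(t + 2)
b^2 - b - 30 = (b - 6)*(b + 5)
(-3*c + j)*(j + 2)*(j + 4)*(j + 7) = -3*c*j^3 - 39*c*j^2 - 150*c*j - 168*c + j^4 + 13*j^3 + 50*j^2 + 56*j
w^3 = w^3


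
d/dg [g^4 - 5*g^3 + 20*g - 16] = 4*g^3 - 15*g^2 + 20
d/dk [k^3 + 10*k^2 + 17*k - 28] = 3*k^2 + 20*k + 17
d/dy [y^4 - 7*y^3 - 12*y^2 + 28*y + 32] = 4*y^3 - 21*y^2 - 24*y + 28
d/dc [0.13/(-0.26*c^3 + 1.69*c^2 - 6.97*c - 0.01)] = (0.1014*c^2 - 0.4394*c + 0.9061)/(0.26*c^3 - 1.69*c^2 + 6.97*c + 0.01)^2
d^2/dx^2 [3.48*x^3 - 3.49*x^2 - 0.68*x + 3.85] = 20.88*x - 6.98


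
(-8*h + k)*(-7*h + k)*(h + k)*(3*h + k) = 168*h^4 + 179*h^3*k - h^2*k^2 - 11*h*k^3 + k^4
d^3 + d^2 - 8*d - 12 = (d - 3)*(d + 2)^2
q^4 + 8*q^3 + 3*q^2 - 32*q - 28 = (q - 2)*(q + 1)*(q + 2)*(q + 7)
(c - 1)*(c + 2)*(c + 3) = c^3 + 4*c^2 + c - 6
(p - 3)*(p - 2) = p^2 - 5*p + 6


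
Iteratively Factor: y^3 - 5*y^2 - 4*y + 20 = (y + 2)*(y^2 - 7*y + 10) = (y - 2)*(y + 2)*(y - 5)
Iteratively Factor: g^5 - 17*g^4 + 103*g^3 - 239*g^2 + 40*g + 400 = (g - 5)*(g^4 - 12*g^3 + 43*g^2 - 24*g - 80) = (g - 5)^2*(g^3 - 7*g^2 + 8*g + 16) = (g - 5)^2*(g - 4)*(g^2 - 3*g - 4) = (g - 5)^2*(g - 4)*(g + 1)*(g - 4)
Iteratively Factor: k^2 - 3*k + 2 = (k - 1)*(k - 2)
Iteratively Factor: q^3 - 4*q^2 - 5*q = (q - 5)*(q^2 + q) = q*(q - 5)*(q + 1)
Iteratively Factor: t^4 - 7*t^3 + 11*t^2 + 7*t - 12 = (t - 3)*(t^3 - 4*t^2 - t + 4) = (t - 3)*(t - 1)*(t^2 - 3*t - 4) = (t - 3)*(t - 1)*(t + 1)*(t - 4)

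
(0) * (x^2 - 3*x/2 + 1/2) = 0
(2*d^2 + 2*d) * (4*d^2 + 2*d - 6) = 8*d^4 + 12*d^3 - 8*d^2 - 12*d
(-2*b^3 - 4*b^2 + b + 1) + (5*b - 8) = -2*b^3 - 4*b^2 + 6*b - 7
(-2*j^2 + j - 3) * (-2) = 4*j^2 - 2*j + 6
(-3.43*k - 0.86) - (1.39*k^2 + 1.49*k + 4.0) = -1.39*k^2 - 4.92*k - 4.86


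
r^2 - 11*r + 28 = (r - 7)*(r - 4)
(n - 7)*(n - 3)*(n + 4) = n^3 - 6*n^2 - 19*n + 84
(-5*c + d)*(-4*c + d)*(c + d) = 20*c^3 + 11*c^2*d - 8*c*d^2 + d^3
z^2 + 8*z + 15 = (z + 3)*(z + 5)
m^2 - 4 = (m - 2)*(m + 2)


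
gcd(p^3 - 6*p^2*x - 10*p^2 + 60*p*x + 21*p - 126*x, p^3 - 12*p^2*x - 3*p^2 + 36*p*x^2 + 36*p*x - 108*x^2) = -p^2 + 6*p*x + 3*p - 18*x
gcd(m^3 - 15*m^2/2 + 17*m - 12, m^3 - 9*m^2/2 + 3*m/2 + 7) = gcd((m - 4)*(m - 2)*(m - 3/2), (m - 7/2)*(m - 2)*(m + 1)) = m - 2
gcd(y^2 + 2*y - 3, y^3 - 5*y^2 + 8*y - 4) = y - 1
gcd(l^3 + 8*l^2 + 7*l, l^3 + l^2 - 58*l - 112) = l + 7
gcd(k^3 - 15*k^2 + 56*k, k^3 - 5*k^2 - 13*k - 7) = k - 7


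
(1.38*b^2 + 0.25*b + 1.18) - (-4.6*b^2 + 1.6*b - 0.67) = 5.98*b^2 - 1.35*b + 1.85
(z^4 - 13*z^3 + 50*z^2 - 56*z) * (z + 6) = z^5 - 7*z^4 - 28*z^3 + 244*z^2 - 336*z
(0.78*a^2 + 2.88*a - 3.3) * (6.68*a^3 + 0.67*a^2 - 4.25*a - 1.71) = 5.2104*a^5 + 19.761*a^4 - 23.4294*a^3 - 15.7848*a^2 + 9.1002*a + 5.643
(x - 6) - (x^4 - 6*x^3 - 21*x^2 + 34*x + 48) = -x^4 + 6*x^3 + 21*x^2 - 33*x - 54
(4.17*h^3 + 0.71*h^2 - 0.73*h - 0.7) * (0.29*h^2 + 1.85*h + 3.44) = 1.2093*h^5 + 7.9204*h^4 + 15.4466*h^3 + 0.8889*h^2 - 3.8062*h - 2.408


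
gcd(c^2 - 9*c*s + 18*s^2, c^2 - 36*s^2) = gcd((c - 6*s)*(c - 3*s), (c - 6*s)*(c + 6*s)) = -c + 6*s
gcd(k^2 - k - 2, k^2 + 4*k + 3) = k + 1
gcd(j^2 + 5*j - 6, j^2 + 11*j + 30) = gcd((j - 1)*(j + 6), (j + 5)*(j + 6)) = j + 6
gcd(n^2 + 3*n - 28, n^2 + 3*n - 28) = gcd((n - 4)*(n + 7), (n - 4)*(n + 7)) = n^2 + 3*n - 28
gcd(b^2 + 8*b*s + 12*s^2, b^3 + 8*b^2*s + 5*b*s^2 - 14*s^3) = b + 2*s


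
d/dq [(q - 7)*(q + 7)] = 2*q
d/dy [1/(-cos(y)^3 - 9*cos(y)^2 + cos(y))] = (-3*sin(y) + sin(y)/cos(y)^2 - 18*tan(y))/(-sin(y)^2 + 9*cos(y))^2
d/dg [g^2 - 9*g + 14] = 2*g - 9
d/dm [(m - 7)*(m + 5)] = 2*m - 2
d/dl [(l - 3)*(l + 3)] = 2*l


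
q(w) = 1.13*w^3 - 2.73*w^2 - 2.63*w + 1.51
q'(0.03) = -2.79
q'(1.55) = -2.95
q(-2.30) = -20.63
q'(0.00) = -2.63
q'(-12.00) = 551.05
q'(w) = 3.39*w^2 - 5.46*w - 2.63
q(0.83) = -1.91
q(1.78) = -5.45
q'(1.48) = -3.29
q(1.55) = -4.92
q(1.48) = -4.70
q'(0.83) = -4.83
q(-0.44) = 2.04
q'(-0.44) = 0.43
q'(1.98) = -0.15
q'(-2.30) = 27.86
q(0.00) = 1.51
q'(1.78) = -1.61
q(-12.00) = -2312.69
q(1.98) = -5.63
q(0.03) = 1.43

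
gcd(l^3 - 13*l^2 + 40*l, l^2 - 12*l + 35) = l - 5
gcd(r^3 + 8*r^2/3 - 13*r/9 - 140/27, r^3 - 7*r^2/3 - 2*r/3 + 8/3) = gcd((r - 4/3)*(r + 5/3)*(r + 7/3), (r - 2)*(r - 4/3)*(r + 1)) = r - 4/3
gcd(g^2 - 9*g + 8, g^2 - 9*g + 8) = g^2 - 9*g + 8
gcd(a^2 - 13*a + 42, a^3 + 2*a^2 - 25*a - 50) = 1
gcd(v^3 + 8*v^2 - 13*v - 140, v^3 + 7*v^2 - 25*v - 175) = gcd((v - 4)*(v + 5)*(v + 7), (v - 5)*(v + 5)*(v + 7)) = v^2 + 12*v + 35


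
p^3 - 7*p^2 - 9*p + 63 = (p - 7)*(p - 3)*(p + 3)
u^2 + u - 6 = (u - 2)*(u + 3)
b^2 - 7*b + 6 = (b - 6)*(b - 1)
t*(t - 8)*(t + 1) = t^3 - 7*t^2 - 8*t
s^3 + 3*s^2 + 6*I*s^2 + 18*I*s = s*(s + 3)*(s + 6*I)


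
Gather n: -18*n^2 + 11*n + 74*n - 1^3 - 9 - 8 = -18*n^2 + 85*n - 18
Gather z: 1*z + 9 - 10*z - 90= -9*z - 81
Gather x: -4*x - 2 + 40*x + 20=36*x + 18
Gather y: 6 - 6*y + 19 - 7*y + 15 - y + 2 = 42 - 14*y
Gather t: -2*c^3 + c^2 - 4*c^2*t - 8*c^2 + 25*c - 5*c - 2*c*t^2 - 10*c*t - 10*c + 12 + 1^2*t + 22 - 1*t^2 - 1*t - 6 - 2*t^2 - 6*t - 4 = -2*c^3 - 7*c^2 + 10*c + t^2*(-2*c - 3) + t*(-4*c^2 - 10*c - 6) + 24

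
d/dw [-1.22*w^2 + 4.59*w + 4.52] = 4.59 - 2.44*w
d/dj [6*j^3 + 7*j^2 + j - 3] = 18*j^2 + 14*j + 1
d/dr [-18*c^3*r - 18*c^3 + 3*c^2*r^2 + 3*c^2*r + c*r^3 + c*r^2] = c*(-18*c^2 + 6*c*r + 3*c + 3*r^2 + 2*r)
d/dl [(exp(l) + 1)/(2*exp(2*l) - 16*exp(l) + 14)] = (-2*(exp(l) - 4)*(exp(l) + 1) + exp(2*l) - 8*exp(l) + 7)*exp(l)/(2*(exp(2*l) - 8*exp(l) + 7)^2)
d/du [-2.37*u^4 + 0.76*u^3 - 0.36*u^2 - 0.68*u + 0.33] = -9.48*u^3 + 2.28*u^2 - 0.72*u - 0.68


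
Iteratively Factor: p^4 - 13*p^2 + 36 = (p + 3)*(p^3 - 3*p^2 - 4*p + 12) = (p - 2)*(p + 3)*(p^2 - p - 6) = (p - 2)*(p + 2)*(p + 3)*(p - 3)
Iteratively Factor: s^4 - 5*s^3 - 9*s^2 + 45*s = (s)*(s^3 - 5*s^2 - 9*s + 45) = s*(s - 3)*(s^2 - 2*s - 15) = s*(s - 3)*(s + 3)*(s - 5)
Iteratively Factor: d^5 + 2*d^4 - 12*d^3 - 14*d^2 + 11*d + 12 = (d - 1)*(d^4 + 3*d^3 - 9*d^2 - 23*d - 12) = (d - 1)*(d + 1)*(d^3 + 2*d^2 - 11*d - 12) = (d - 3)*(d - 1)*(d + 1)*(d^2 + 5*d + 4) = (d - 3)*(d - 1)*(d + 1)^2*(d + 4)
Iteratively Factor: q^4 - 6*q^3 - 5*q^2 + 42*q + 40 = (q + 2)*(q^3 - 8*q^2 + 11*q + 20) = (q - 4)*(q + 2)*(q^2 - 4*q - 5) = (q - 5)*(q - 4)*(q + 2)*(q + 1)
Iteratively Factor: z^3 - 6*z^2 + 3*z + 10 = (z - 2)*(z^2 - 4*z - 5) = (z - 5)*(z - 2)*(z + 1)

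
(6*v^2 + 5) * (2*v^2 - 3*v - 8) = 12*v^4 - 18*v^3 - 38*v^2 - 15*v - 40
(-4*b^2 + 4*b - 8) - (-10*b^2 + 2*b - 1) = 6*b^2 + 2*b - 7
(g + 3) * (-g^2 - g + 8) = -g^3 - 4*g^2 + 5*g + 24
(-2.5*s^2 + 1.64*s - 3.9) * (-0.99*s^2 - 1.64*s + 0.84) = 2.475*s^4 + 2.4764*s^3 - 0.9286*s^2 + 7.7736*s - 3.276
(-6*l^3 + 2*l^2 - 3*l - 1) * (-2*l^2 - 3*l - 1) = 12*l^5 + 14*l^4 + 6*l^3 + 9*l^2 + 6*l + 1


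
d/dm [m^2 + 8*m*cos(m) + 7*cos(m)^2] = -8*m*sin(m) + 2*m - 7*sin(2*m) + 8*cos(m)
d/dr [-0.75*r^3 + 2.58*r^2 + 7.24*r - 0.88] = -2.25*r^2 + 5.16*r + 7.24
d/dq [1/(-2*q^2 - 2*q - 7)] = 2*(2*q + 1)/(2*q^2 + 2*q + 7)^2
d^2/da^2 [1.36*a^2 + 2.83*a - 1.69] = 2.72000000000000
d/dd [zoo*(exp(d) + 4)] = zoo*exp(d)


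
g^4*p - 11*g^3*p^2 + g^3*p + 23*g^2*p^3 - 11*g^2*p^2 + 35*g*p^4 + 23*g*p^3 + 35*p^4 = (g - 7*p)*(g - 5*p)*(g + p)*(g*p + p)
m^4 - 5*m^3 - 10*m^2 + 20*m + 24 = (m - 6)*(m - 2)*(m + 1)*(m + 2)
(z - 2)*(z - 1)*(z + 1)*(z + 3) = z^4 + z^3 - 7*z^2 - z + 6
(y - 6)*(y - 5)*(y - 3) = y^3 - 14*y^2 + 63*y - 90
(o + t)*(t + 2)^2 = o*t^2 + 4*o*t + 4*o + t^3 + 4*t^2 + 4*t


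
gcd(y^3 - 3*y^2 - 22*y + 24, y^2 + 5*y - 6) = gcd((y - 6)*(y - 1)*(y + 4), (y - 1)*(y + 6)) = y - 1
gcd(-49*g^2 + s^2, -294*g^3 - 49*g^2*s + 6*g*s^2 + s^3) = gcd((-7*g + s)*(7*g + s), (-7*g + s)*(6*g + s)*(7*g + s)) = -49*g^2 + s^2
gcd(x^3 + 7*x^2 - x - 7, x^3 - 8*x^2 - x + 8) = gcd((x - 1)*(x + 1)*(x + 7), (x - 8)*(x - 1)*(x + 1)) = x^2 - 1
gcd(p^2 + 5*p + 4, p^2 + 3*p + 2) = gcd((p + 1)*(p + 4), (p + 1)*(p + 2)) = p + 1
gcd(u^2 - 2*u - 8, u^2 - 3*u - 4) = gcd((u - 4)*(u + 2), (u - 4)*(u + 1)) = u - 4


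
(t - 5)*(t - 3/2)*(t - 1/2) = t^3 - 7*t^2 + 43*t/4 - 15/4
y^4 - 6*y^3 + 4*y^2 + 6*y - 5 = (y - 5)*(y - 1)^2*(y + 1)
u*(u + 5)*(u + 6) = u^3 + 11*u^2 + 30*u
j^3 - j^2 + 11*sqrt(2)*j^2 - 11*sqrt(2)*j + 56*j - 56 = (j - 1)*(j + 4*sqrt(2))*(j + 7*sqrt(2))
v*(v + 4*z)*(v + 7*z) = v^3 + 11*v^2*z + 28*v*z^2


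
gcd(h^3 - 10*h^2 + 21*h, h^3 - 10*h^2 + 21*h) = h^3 - 10*h^2 + 21*h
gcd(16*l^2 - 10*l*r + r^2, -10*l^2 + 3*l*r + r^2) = -2*l + r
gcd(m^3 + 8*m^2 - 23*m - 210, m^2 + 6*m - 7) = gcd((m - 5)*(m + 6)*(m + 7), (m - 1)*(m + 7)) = m + 7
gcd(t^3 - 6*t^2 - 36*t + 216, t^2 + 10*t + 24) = t + 6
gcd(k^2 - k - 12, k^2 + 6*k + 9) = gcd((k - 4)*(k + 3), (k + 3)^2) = k + 3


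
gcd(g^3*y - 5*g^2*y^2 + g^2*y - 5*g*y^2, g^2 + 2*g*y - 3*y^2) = 1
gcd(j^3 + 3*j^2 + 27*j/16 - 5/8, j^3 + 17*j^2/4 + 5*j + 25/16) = j + 5/4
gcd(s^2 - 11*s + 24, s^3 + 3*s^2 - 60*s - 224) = s - 8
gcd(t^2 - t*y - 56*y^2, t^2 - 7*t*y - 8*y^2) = -t + 8*y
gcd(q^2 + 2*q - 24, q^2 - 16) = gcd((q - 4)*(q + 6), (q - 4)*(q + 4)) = q - 4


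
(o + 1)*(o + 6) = o^2 + 7*o + 6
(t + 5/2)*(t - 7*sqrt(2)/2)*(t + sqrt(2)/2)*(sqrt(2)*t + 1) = sqrt(2)*t^4 - 5*t^3 + 5*sqrt(2)*t^3/2 - 25*t^2/2 - 13*sqrt(2)*t^2/2 - 65*sqrt(2)*t/4 - 7*t/2 - 35/4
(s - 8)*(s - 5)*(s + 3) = s^3 - 10*s^2 + s + 120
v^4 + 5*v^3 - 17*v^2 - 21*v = v*(v - 3)*(v + 1)*(v + 7)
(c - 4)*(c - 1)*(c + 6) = c^3 + c^2 - 26*c + 24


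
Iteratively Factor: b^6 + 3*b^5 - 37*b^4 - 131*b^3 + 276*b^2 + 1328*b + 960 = (b + 1)*(b^5 + 2*b^4 - 39*b^3 - 92*b^2 + 368*b + 960) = (b + 1)*(b + 4)*(b^4 - 2*b^3 - 31*b^2 + 32*b + 240) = (b - 4)*(b + 1)*(b + 4)*(b^3 + 2*b^2 - 23*b - 60) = (b - 4)*(b + 1)*(b + 4)^2*(b^2 - 2*b - 15) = (b - 4)*(b + 1)*(b + 3)*(b + 4)^2*(b - 5)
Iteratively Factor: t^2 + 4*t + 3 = (t + 1)*(t + 3)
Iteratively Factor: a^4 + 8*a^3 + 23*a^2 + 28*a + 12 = (a + 2)*(a^3 + 6*a^2 + 11*a + 6) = (a + 1)*(a + 2)*(a^2 + 5*a + 6) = (a + 1)*(a + 2)^2*(a + 3)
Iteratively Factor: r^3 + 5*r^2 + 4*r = (r)*(r^2 + 5*r + 4) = r*(r + 1)*(r + 4)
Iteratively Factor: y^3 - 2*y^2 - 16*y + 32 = (y - 4)*(y^2 + 2*y - 8) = (y - 4)*(y + 4)*(y - 2)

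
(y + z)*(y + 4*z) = y^2 + 5*y*z + 4*z^2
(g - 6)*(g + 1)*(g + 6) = g^3 + g^2 - 36*g - 36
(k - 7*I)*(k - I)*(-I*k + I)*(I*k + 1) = k^4 - k^3 - 9*I*k^3 - 15*k^2 + 9*I*k^2 + 15*k + 7*I*k - 7*I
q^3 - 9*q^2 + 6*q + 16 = (q - 8)*(q - 2)*(q + 1)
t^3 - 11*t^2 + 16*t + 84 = (t - 7)*(t - 6)*(t + 2)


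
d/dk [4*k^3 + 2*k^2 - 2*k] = 12*k^2 + 4*k - 2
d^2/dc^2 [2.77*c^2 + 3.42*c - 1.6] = 5.54000000000000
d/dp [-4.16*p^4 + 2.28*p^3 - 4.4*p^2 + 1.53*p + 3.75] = -16.64*p^3 + 6.84*p^2 - 8.8*p + 1.53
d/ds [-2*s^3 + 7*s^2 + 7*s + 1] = -6*s^2 + 14*s + 7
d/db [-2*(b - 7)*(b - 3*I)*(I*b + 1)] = -6*I*b^2 + b*(-16 + 28*I) + 56 + 6*I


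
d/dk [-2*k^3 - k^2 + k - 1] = -6*k^2 - 2*k + 1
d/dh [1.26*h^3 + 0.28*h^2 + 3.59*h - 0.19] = 3.78*h^2 + 0.56*h + 3.59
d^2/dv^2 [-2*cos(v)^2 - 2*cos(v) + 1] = 2*cos(v) + 4*cos(2*v)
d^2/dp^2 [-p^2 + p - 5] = -2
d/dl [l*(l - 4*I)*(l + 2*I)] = 3*l^2 - 4*I*l + 8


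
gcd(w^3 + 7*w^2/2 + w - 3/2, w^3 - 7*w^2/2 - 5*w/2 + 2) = w^2 + w/2 - 1/2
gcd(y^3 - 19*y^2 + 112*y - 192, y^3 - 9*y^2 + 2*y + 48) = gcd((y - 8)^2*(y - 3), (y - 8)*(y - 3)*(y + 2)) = y^2 - 11*y + 24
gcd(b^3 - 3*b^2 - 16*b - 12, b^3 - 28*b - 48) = b^2 - 4*b - 12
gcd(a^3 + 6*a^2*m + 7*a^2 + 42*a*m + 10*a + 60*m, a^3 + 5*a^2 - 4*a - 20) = a^2 + 7*a + 10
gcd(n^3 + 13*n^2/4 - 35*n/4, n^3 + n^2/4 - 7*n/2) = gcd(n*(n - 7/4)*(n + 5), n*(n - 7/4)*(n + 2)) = n^2 - 7*n/4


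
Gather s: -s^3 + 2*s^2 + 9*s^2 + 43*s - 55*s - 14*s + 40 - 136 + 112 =-s^3 + 11*s^2 - 26*s + 16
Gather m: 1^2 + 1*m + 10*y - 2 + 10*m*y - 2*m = m*(10*y - 1) + 10*y - 1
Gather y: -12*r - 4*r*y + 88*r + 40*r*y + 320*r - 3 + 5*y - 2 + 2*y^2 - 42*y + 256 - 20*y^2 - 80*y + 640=396*r - 18*y^2 + y*(36*r - 117) + 891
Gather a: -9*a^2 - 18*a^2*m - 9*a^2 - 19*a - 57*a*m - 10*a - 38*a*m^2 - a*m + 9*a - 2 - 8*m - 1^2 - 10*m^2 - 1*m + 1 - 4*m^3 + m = a^2*(-18*m - 18) + a*(-38*m^2 - 58*m - 20) - 4*m^3 - 10*m^2 - 8*m - 2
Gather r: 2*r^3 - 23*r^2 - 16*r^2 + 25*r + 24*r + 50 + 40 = 2*r^3 - 39*r^2 + 49*r + 90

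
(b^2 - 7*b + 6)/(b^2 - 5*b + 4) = (b - 6)/(b - 4)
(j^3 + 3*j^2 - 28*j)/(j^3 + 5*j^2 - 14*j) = (j - 4)/(j - 2)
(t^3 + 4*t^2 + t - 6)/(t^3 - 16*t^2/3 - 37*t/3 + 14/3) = 3*(t^2 + 2*t - 3)/(3*t^2 - 22*t + 7)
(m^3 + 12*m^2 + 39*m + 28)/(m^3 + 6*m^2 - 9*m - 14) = (m + 4)/(m - 2)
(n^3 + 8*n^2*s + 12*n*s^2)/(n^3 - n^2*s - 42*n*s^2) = (-n - 2*s)/(-n + 7*s)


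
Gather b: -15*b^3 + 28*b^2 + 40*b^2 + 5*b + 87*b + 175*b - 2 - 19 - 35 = -15*b^3 + 68*b^2 + 267*b - 56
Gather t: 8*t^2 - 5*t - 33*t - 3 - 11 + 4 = 8*t^2 - 38*t - 10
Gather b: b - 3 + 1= b - 2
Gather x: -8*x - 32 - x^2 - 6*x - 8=-x^2 - 14*x - 40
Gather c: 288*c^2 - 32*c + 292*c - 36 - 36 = 288*c^2 + 260*c - 72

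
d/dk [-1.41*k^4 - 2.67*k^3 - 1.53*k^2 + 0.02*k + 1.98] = -5.64*k^3 - 8.01*k^2 - 3.06*k + 0.02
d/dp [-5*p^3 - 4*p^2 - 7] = p*(-15*p - 8)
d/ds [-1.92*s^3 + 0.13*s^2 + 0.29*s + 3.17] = -5.76*s^2 + 0.26*s + 0.29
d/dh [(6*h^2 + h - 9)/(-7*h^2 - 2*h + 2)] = (-5*h^2 - 102*h - 16)/(49*h^4 + 28*h^3 - 24*h^2 - 8*h + 4)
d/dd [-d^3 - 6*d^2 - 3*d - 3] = -3*d^2 - 12*d - 3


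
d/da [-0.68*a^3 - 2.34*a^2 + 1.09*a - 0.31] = -2.04*a^2 - 4.68*a + 1.09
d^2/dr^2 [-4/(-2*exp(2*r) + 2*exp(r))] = -(2*(exp(r) - 1)*(4*exp(r) - 1) - 4*(2*exp(r) - 1)^2)*exp(-r)/(exp(r) - 1)^3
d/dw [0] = 0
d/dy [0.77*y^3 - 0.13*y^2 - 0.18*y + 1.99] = 2.31*y^2 - 0.26*y - 0.18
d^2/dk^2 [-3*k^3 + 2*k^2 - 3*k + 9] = 4 - 18*k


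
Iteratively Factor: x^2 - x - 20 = (x + 4)*(x - 5)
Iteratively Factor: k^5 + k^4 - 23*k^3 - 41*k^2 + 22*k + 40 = (k + 4)*(k^4 - 3*k^3 - 11*k^2 + 3*k + 10) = (k + 2)*(k + 4)*(k^3 - 5*k^2 - k + 5) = (k + 1)*(k + 2)*(k + 4)*(k^2 - 6*k + 5) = (k - 1)*(k + 1)*(k + 2)*(k + 4)*(k - 5)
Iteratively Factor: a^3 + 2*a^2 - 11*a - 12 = (a + 4)*(a^2 - 2*a - 3) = (a - 3)*(a + 4)*(a + 1)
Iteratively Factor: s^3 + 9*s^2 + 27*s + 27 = (s + 3)*(s^2 + 6*s + 9) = (s + 3)^2*(s + 3)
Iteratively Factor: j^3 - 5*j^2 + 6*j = (j)*(j^2 - 5*j + 6) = j*(j - 3)*(j - 2)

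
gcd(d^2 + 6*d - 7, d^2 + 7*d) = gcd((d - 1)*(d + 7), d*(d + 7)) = d + 7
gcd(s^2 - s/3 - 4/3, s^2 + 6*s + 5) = s + 1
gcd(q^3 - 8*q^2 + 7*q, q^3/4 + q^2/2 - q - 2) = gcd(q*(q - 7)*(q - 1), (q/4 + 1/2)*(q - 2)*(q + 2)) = 1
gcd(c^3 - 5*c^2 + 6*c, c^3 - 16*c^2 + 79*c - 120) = c - 3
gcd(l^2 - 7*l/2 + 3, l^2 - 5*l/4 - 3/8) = l - 3/2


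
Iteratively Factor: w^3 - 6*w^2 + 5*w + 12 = (w - 4)*(w^2 - 2*w - 3) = (w - 4)*(w - 3)*(w + 1)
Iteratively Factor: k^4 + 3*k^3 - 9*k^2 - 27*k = (k + 3)*(k^3 - 9*k) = k*(k + 3)*(k^2 - 9) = k*(k + 3)^2*(k - 3)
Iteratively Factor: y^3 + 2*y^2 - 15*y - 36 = (y + 3)*(y^2 - y - 12) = (y + 3)^2*(y - 4)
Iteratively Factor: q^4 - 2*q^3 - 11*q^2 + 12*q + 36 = (q + 2)*(q^3 - 4*q^2 - 3*q + 18) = (q + 2)^2*(q^2 - 6*q + 9) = (q - 3)*(q + 2)^2*(q - 3)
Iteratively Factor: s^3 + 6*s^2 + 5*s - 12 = (s + 4)*(s^2 + 2*s - 3) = (s + 3)*(s + 4)*(s - 1)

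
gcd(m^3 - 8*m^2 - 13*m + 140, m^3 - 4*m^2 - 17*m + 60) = m^2 - m - 20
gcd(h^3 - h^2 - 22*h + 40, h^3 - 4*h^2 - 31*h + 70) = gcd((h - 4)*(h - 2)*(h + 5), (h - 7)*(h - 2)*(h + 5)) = h^2 + 3*h - 10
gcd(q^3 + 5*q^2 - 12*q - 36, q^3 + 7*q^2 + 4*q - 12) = q^2 + 8*q + 12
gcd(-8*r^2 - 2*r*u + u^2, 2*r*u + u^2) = 2*r + u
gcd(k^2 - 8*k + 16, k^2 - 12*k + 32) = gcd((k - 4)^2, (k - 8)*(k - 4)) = k - 4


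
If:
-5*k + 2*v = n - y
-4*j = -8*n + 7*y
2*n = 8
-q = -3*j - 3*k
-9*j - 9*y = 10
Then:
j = -358/27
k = 2*v/5 + 44/27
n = 4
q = 6*v/5 - 314/9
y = 328/27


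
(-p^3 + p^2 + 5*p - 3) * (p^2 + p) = -p^5 + 6*p^3 + 2*p^2 - 3*p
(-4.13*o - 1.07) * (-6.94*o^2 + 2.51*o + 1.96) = 28.6622*o^3 - 2.9405*o^2 - 10.7805*o - 2.0972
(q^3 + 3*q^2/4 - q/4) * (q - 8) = q^4 - 29*q^3/4 - 25*q^2/4 + 2*q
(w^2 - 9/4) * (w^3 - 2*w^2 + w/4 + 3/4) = w^5 - 2*w^4 - 2*w^3 + 21*w^2/4 - 9*w/16 - 27/16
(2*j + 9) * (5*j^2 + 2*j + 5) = 10*j^3 + 49*j^2 + 28*j + 45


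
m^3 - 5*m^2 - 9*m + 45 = (m - 5)*(m - 3)*(m + 3)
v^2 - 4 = (v - 2)*(v + 2)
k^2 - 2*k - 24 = (k - 6)*(k + 4)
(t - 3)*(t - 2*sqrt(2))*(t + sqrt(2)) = t^3 - 3*t^2 - sqrt(2)*t^2 - 4*t + 3*sqrt(2)*t + 12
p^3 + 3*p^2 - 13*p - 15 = (p - 3)*(p + 1)*(p + 5)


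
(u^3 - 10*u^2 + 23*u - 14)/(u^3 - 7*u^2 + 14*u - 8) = (u - 7)/(u - 4)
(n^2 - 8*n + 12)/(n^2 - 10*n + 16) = (n - 6)/(n - 8)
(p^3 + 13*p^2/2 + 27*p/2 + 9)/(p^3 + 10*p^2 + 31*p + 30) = (p + 3/2)/(p + 5)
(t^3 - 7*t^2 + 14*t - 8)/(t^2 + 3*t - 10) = (t^2 - 5*t + 4)/(t + 5)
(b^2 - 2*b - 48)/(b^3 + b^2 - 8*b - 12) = (b^2 - 2*b - 48)/(b^3 + b^2 - 8*b - 12)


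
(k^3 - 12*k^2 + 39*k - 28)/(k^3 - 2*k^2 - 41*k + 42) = (k - 4)/(k + 6)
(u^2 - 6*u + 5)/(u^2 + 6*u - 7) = (u - 5)/(u + 7)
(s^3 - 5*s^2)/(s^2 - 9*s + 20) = s^2/(s - 4)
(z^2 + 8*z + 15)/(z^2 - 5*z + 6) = (z^2 + 8*z + 15)/(z^2 - 5*z + 6)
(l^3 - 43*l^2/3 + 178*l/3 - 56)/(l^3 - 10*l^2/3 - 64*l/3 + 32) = (l - 7)/(l + 4)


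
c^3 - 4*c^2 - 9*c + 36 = (c - 4)*(c - 3)*(c + 3)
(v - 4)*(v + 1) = v^2 - 3*v - 4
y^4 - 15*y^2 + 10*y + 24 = (y - 3)*(y - 2)*(y + 1)*(y + 4)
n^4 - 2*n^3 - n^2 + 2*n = n*(n - 2)*(n - 1)*(n + 1)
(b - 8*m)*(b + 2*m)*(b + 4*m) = b^3 - 2*b^2*m - 40*b*m^2 - 64*m^3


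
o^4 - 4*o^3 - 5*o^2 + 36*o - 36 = (o - 3)*(o - 2)^2*(o + 3)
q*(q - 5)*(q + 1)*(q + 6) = q^4 + 2*q^3 - 29*q^2 - 30*q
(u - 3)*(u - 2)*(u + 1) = u^3 - 4*u^2 + u + 6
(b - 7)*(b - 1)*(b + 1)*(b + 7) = b^4 - 50*b^2 + 49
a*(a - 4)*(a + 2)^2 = a^4 - 12*a^2 - 16*a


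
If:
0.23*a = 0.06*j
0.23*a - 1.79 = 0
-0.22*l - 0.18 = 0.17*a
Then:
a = 7.78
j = 29.83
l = -6.83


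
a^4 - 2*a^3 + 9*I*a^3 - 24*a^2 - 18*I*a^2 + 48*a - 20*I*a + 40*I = (a - 2)*(a + 2*I)^2*(a + 5*I)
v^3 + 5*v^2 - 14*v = v*(v - 2)*(v + 7)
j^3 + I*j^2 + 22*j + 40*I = (j - 5*I)*(j + 2*I)*(j + 4*I)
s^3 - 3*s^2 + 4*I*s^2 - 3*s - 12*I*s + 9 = (s - 3)*(s + I)*(s + 3*I)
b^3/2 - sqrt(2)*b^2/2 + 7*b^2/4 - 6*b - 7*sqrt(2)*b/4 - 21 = (b/2 + sqrt(2))*(b + 7/2)*(b - 3*sqrt(2))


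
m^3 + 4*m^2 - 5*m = m*(m - 1)*(m + 5)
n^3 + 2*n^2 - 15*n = n*(n - 3)*(n + 5)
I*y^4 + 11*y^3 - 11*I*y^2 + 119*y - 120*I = (y - 8*I)*(y - 5*I)*(y + 3*I)*(I*y + 1)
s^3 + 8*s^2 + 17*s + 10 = (s + 1)*(s + 2)*(s + 5)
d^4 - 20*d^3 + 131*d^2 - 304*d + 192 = (d - 8)^2*(d - 3)*(d - 1)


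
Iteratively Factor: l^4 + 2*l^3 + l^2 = (l + 1)*(l^3 + l^2) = l*(l + 1)*(l^2 + l) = l^2*(l + 1)*(l + 1)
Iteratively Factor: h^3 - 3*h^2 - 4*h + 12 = (h - 3)*(h^2 - 4) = (h - 3)*(h + 2)*(h - 2)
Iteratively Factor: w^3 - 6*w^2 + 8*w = (w)*(w^2 - 6*w + 8) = w*(w - 4)*(w - 2)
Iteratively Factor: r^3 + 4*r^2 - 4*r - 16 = (r + 4)*(r^2 - 4) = (r - 2)*(r + 4)*(r + 2)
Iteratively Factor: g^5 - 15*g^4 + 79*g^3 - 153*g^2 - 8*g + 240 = (g + 1)*(g^4 - 16*g^3 + 95*g^2 - 248*g + 240) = (g - 3)*(g + 1)*(g^3 - 13*g^2 + 56*g - 80) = (g - 4)*(g - 3)*(g + 1)*(g^2 - 9*g + 20) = (g - 4)^2*(g - 3)*(g + 1)*(g - 5)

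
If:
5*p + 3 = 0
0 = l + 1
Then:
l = -1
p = -3/5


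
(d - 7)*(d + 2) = d^2 - 5*d - 14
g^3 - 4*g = g*(g - 2)*(g + 2)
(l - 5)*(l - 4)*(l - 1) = l^3 - 10*l^2 + 29*l - 20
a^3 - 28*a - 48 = (a - 6)*(a + 2)*(a + 4)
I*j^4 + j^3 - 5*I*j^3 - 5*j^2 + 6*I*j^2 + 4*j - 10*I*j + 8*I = (j - 4)*(j - 2*I)*(j + I)*(I*j - I)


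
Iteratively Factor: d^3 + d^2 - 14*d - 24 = (d - 4)*(d^2 + 5*d + 6) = (d - 4)*(d + 3)*(d + 2)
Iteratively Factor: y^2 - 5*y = (y - 5)*(y)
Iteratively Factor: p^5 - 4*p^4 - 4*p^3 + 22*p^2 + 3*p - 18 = (p + 1)*(p^4 - 5*p^3 + p^2 + 21*p - 18) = (p - 1)*(p + 1)*(p^3 - 4*p^2 - 3*p + 18) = (p - 1)*(p + 1)*(p + 2)*(p^2 - 6*p + 9) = (p - 3)*(p - 1)*(p + 1)*(p + 2)*(p - 3)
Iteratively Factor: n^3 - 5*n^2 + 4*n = (n - 4)*(n^2 - n) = n*(n - 4)*(n - 1)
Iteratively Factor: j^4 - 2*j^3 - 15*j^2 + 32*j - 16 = (j - 1)*(j^3 - j^2 - 16*j + 16) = (j - 1)*(j + 4)*(j^2 - 5*j + 4) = (j - 4)*(j - 1)*(j + 4)*(j - 1)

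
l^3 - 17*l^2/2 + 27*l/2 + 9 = (l - 6)*(l - 3)*(l + 1/2)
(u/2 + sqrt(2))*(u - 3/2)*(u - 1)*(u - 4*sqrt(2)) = u^4/2 - sqrt(2)*u^3 - 5*u^3/4 - 29*u^2/4 + 5*sqrt(2)*u^2/2 - 3*sqrt(2)*u/2 + 20*u - 12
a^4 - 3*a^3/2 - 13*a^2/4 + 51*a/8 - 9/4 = (a - 3/2)^2*(a - 1/2)*(a + 2)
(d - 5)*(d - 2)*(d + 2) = d^3 - 5*d^2 - 4*d + 20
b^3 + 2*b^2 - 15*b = b*(b - 3)*(b + 5)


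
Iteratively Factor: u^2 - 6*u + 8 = (u - 2)*(u - 4)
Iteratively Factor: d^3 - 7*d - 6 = (d - 3)*(d^2 + 3*d + 2) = (d - 3)*(d + 2)*(d + 1)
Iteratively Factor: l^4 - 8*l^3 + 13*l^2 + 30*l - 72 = (l - 3)*(l^3 - 5*l^2 - 2*l + 24) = (l - 3)*(l + 2)*(l^2 - 7*l + 12) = (l - 3)^2*(l + 2)*(l - 4)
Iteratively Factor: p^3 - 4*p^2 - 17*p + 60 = (p - 5)*(p^2 + p - 12) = (p - 5)*(p + 4)*(p - 3)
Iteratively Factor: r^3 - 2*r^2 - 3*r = (r + 1)*(r^2 - 3*r) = (r - 3)*(r + 1)*(r)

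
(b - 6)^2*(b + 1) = b^3 - 11*b^2 + 24*b + 36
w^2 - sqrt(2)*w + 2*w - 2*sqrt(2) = (w + 2)*(w - sqrt(2))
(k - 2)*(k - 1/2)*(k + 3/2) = k^3 - k^2 - 11*k/4 + 3/2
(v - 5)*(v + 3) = v^2 - 2*v - 15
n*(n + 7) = n^2 + 7*n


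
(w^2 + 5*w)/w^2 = (w + 5)/w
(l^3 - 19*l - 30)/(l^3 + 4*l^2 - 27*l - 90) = (l + 2)/(l + 6)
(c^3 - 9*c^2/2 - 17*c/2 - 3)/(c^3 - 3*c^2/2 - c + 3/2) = (2*c^2 - 11*c - 6)/(2*c^2 - 5*c + 3)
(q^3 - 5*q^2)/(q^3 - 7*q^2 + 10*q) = q/(q - 2)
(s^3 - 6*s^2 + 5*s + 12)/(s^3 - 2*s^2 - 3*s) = (s - 4)/s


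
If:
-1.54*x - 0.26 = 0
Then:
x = -0.17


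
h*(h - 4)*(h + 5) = h^3 + h^2 - 20*h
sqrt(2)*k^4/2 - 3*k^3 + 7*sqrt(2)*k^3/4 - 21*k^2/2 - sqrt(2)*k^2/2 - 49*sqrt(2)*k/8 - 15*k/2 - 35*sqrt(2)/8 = (k + 5/2)*(k - 7*sqrt(2)/2)*(k + sqrt(2)/2)*(sqrt(2)*k/2 + sqrt(2)/2)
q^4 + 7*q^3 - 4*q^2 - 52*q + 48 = (q - 2)*(q - 1)*(q + 4)*(q + 6)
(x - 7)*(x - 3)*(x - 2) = x^3 - 12*x^2 + 41*x - 42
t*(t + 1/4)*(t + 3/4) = t^3 + t^2 + 3*t/16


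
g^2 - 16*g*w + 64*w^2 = (g - 8*w)^2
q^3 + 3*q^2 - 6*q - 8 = (q - 2)*(q + 1)*(q + 4)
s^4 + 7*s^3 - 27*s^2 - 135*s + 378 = (s - 3)^2*(s + 6)*(s + 7)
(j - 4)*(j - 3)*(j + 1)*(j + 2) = j^4 - 4*j^3 - 7*j^2 + 22*j + 24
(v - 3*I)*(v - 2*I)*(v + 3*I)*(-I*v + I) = -I*v^4 - 2*v^3 + I*v^3 + 2*v^2 - 9*I*v^2 - 18*v + 9*I*v + 18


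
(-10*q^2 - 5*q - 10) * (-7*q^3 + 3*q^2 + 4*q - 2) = 70*q^5 + 5*q^4 + 15*q^3 - 30*q^2 - 30*q + 20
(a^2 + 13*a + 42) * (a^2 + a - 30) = a^4 + 14*a^3 + 25*a^2 - 348*a - 1260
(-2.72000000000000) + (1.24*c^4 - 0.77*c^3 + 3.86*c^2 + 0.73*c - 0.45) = 1.24*c^4 - 0.77*c^3 + 3.86*c^2 + 0.73*c - 3.17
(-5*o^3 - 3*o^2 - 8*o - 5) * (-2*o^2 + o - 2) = 10*o^5 + o^4 + 23*o^3 + 8*o^2 + 11*o + 10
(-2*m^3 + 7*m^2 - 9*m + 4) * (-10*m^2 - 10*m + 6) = 20*m^5 - 50*m^4 + 8*m^3 + 92*m^2 - 94*m + 24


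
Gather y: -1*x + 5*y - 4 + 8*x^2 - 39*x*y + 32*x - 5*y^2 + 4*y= 8*x^2 + 31*x - 5*y^2 + y*(9 - 39*x) - 4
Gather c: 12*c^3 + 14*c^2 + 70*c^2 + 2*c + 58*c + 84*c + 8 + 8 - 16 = 12*c^3 + 84*c^2 + 144*c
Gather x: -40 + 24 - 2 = -18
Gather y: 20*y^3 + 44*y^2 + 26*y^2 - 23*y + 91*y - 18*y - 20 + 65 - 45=20*y^3 + 70*y^2 + 50*y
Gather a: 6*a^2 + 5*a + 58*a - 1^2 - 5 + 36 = 6*a^2 + 63*a + 30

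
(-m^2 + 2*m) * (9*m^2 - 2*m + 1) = -9*m^4 + 20*m^3 - 5*m^2 + 2*m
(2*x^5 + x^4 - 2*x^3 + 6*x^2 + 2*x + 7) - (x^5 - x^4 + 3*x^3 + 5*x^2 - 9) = x^5 + 2*x^4 - 5*x^3 + x^2 + 2*x + 16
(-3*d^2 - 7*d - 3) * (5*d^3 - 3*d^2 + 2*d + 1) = -15*d^5 - 26*d^4 - 8*d^2 - 13*d - 3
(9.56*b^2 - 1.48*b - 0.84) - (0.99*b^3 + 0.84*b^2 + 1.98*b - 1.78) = -0.99*b^3 + 8.72*b^2 - 3.46*b + 0.94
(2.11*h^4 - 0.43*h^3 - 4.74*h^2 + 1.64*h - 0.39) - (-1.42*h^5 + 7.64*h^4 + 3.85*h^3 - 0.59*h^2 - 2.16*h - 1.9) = 1.42*h^5 - 5.53*h^4 - 4.28*h^3 - 4.15*h^2 + 3.8*h + 1.51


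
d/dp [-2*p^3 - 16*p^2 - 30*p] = -6*p^2 - 32*p - 30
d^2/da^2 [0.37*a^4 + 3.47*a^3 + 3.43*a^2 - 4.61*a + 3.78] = 4.44*a^2 + 20.82*a + 6.86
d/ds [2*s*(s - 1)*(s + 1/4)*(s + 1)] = 8*s^3 + 3*s^2/2 - 4*s - 1/2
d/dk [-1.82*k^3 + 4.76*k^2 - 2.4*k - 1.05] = -5.46*k^2 + 9.52*k - 2.4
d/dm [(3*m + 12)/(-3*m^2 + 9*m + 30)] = (-m^2 + 3*m + (m + 4)*(2*m - 3) + 10)/(-m^2 + 3*m + 10)^2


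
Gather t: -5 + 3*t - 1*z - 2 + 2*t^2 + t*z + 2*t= 2*t^2 + t*(z + 5) - z - 7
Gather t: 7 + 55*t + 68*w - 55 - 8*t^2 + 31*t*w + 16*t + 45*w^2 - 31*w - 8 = -8*t^2 + t*(31*w + 71) + 45*w^2 + 37*w - 56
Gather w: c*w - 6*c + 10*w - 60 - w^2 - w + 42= -6*c - w^2 + w*(c + 9) - 18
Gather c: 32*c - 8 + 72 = 32*c + 64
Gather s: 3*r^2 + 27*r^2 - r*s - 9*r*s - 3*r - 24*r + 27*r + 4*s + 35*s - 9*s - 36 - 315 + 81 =30*r^2 + s*(30 - 10*r) - 270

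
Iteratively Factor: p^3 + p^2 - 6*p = (p - 2)*(p^2 + 3*p) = p*(p - 2)*(p + 3)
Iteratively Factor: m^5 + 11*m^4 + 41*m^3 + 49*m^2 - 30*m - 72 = (m + 2)*(m^4 + 9*m^3 + 23*m^2 + 3*m - 36) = (m + 2)*(m + 3)*(m^3 + 6*m^2 + 5*m - 12) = (m - 1)*(m + 2)*(m + 3)*(m^2 + 7*m + 12) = (m - 1)*(m + 2)*(m + 3)^2*(m + 4)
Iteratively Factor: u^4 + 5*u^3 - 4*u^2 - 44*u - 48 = (u - 3)*(u^3 + 8*u^2 + 20*u + 16) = (u - 3)*(u + 2)*(u^2 + 6*u + 8) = (u - 3)*(u + 2)*(u + 4)*(u + 2)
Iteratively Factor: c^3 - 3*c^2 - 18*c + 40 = (c - 5)*(c^2 + 2*c - 8) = (c - 5)*(c + 4)*(c - 2)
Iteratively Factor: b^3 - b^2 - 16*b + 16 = (b - 1)*(b^2 - 16) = (b - 4)*(b - 1)*(b + 4)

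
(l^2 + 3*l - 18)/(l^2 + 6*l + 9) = (l^2 + 3*l - 18)/(l^2 + 6*l + 9)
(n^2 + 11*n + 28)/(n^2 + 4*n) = (n + 7)/n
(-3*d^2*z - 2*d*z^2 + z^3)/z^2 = -3*d^2/z - 2*d + z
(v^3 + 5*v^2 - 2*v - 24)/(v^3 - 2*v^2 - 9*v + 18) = (v + 4)/(v - 3)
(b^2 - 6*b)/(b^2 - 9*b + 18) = b/(b - 3)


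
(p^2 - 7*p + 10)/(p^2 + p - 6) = (p - 5)/(p + 3)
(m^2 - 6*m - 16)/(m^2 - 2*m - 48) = (m + 2)/(m + 6)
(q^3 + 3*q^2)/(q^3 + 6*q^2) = (q + 3)/(q + 6)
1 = 1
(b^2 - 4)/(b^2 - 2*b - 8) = (b - 2)/(b - 4)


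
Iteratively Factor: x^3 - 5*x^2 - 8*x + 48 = (x + 3)*(x^2 - 8*x + 16) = (x - 4)*(x + 3)*(x - 4)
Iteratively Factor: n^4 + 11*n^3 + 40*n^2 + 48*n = (n + 4)*(n^3 + 7*n^2 + 12*n) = n*(n + 4)*(n^2 + 7*n + 12) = n*(n + 4)^2*(n + 3)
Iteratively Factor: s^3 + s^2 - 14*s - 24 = (s + 2)*(s^2 - s - 12) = (s + 2)*(s + 3)*(s - 4)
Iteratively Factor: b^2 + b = (b + 1)*(b)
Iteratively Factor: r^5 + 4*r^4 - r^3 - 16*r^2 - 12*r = (r + 1)*(r^4 + 3*r^3 - 4*r^2 - 12*r) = (r + 1)*(r + 2)*(r^3 + r^2 - 6*r) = (r + 1)*(r + 2)*(r + 3)*(r^2 - 2*r) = r*(r + 1)*(r + 2)*(r + 3)*(r - 2)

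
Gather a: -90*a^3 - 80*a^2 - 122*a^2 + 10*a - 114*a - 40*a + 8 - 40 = -90*a^3 - 202*a^2 - 144*a - 32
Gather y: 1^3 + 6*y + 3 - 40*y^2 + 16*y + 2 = -40*y^2 + 22*y + 6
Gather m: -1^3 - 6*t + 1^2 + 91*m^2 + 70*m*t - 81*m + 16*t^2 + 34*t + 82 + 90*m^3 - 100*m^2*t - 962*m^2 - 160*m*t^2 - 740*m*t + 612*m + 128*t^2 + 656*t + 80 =90*m^3 + m^2*(-100*t - 871) + m*(-160*t^2 - 670*t + 531) + 144*t^2 + 684*t + 162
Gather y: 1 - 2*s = 1 - 2*s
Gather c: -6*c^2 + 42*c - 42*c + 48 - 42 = 6 - 6*c^2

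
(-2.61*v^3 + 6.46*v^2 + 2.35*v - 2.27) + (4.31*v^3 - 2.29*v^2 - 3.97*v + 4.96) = 1.7*v^3 + 4.17*v^2 - 1.62*v + 2.69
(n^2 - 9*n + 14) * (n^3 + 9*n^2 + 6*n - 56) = n^5 - 61*n^3 + 16*n^2 + 588*n - 784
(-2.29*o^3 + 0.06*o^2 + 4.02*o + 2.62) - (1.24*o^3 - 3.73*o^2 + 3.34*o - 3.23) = -3.53*o^3 + 3.79*o^2 + 0.68*o + 5.85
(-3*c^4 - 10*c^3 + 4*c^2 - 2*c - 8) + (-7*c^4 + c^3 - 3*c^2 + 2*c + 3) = -10*c^4 - 9*c^3 + c^2 - 5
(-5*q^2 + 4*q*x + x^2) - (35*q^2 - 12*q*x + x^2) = -40*q^2 + 16*q*x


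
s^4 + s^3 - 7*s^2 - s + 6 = (s - 2)*(s - 1)*(s + 1)*(s + 3)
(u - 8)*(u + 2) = u^2 - 6*u - 16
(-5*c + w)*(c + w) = -5*c^2 - 4*c*w + w^2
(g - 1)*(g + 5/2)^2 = g^3 + 4*g^2 + 5*g/4 - 25/4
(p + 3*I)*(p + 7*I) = p^2 + 10*I*p - 21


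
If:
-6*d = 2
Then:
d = -1/3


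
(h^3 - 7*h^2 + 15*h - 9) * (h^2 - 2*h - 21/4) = h^5 - 9*h^4 + 95*h^3/4 - 9*h^2/4 - 243*h/4 + 189/4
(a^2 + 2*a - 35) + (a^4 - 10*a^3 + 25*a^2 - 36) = a^4 - 10*a^3 + 26*a^2 + 2*a - 71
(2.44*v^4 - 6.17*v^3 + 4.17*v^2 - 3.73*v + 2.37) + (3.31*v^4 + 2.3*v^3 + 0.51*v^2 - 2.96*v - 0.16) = 5.75*v^4 - 3.87*v^3 + 4.68*v^2 - 6.69*v + 2.21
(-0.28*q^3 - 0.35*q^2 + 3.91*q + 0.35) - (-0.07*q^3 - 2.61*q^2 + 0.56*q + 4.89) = -0.21*q^3 + 2.26*q^2 + 3.35*q - 4.54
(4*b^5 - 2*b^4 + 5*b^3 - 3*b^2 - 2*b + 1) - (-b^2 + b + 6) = 4*b^5 - 2*b^4 + 5*b^3 - 2*b^2 - 3*b - 5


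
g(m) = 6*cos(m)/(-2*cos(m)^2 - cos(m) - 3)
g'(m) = 6*(-4*sin(m)*cos(m) - sin(m))*cos(m)/(-2*cos(m)^2 - cos(m) - 3)^2 - 6*sin(m)/(-2*cos(m)^2 - cos(m) - 3)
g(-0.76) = -0.91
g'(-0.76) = -0.35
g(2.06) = 0.95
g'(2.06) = 1.53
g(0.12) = -1.00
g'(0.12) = 0.02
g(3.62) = 1.44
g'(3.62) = -0.29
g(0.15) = -1.00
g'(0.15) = 0.03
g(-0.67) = -0.94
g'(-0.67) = -0.26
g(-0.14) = -1.00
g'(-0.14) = -0.02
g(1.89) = 0.65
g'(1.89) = 1.92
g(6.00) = -0.99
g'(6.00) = -0.06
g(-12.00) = -0.96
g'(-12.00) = 0.18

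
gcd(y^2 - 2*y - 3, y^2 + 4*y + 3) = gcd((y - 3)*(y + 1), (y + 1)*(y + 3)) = y + 1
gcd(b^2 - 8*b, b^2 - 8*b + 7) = 1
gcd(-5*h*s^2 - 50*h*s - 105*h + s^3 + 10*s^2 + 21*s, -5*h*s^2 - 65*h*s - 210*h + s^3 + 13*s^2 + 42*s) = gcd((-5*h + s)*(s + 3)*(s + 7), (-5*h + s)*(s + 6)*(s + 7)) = -5*h*s - 35*h + s^2 + 7*s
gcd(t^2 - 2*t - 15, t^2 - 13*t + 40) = t - 5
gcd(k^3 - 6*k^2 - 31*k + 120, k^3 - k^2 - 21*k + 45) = k^2 + 2*k - 15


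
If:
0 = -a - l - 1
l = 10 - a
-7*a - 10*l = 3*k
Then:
No Solution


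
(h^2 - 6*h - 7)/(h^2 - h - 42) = (h + 1)/(h + 6)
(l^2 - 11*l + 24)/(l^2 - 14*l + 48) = (l - 3)/(l - 6)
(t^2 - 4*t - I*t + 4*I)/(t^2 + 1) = (t - 4)/(t + I)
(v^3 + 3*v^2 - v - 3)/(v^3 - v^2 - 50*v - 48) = (v^2 + 2*v - 3)/(v^2 - 2*v - 48)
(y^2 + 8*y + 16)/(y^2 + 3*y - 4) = (y + 4)/(y - 1)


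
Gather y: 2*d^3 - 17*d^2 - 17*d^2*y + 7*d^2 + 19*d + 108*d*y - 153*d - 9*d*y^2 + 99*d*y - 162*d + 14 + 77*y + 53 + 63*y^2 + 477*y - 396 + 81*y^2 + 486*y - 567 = 2*d^3 - 10*d^2 - 296*d + y^2*(144 - 9*d) + y*(-17*d^2 + 207*d + 1040) - 896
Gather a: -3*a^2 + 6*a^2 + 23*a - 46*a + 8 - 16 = 3*a^2 - 23*a - 8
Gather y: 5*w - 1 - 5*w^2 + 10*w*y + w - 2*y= -5*w^2 + 6*w + y*(10*w - 2) - 1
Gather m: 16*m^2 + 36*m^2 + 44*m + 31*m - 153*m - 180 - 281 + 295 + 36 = 52*m^2 - 78*m - 130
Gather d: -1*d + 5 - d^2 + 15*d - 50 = -d^2 + 14*d - 45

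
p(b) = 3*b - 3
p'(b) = 3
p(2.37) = 4.11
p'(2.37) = 3.00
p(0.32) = -2.04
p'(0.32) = 3.00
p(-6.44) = -22.32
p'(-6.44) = 3.00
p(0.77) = -0.69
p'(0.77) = 3.00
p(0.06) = -2.82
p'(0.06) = 3.00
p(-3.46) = -13.38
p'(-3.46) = 3.00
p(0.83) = -0.51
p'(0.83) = 3.00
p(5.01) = 12.03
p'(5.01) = 3.00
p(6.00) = 15.00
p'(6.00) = 3.00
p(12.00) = 33.00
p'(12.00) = 3.00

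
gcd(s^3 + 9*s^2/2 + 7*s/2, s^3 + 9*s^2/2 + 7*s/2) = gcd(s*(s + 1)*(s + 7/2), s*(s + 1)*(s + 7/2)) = s^3 + 9*s^2/2 + 7*s/2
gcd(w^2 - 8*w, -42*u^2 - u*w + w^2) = 1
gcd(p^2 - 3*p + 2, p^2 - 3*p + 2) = p^2 - 3*p + 2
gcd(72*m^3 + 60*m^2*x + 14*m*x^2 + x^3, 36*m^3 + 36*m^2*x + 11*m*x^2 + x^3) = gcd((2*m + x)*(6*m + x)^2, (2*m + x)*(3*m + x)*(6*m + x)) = 12*m^2 + 8*m*x + x^2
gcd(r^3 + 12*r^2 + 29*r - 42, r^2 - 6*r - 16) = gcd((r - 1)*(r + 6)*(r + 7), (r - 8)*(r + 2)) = 1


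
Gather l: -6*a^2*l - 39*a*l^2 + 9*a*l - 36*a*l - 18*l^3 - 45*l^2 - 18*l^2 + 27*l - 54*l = -18*l^3 + l^2*(-39*a - 63) + l*(-6*a^2 - 27*a - 27)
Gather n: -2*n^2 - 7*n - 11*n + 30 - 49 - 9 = -2*n^2 - 18*n - 28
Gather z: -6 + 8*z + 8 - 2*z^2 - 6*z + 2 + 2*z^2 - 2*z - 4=0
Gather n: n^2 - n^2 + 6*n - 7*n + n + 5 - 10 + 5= 0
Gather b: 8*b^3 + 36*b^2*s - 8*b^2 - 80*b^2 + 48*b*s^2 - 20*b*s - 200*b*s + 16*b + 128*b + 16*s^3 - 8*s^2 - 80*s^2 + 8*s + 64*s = 8*b^3 + b^2*(36*s - 88) + b*(48*s^2 - 220*s + 144) + 16*s^3 - 88*s^2 + 72*s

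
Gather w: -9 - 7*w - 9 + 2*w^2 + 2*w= 2*w^2 - 5*w - 18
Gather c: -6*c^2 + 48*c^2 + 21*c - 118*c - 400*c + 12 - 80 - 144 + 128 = 42*c^2 - 497*c - 84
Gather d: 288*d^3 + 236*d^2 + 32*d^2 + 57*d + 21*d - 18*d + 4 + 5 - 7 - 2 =288*d^3 + 268*d^2 + 60*d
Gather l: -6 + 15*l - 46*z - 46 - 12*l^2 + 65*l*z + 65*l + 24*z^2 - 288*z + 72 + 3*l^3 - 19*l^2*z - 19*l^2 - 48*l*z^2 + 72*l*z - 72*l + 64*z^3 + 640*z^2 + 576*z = 3*l^3 + l^2*(-19*z - 31) + l*(-48*z^2 + 137*z + 8) + 64*z^3 + 664*z^2 + 242*z + 20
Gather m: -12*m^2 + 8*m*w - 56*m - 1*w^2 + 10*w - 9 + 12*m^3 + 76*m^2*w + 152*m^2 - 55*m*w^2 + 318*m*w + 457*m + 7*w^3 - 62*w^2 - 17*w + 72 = 12*m^3 + m^2*(76*w + 140) + m*(-55*w^2 + 326*w + 401) + 7*w^3 - 63*w^2 - 7*w + 63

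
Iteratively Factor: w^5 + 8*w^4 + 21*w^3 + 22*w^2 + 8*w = (w + 2)*(w^4 + 6*w^3 + 9*w^2 + 4*w) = w*(w + 2)*(w^3 + 6*w^2 + 9*w + 4) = w*(w + 2)*(w + 4)*(w^2 + 2*w + 1) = w*(w + 1)*(w + 2)*(w + 4)*(w + 1)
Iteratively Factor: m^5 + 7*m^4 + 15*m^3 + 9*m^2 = (m)*(m^4 + 7*m^3 + 15*m^2 + 9*m) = m*(m + 3)*(m^3 + 4*m^2 + 3*m) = m*(m + 3)^2*(m^2 + m) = m*(m + 1)*(m + 3)^2*(m)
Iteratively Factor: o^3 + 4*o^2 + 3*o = (o + 1)*(o^2 + 3*o) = (o + 1)*(o + 3)*(o)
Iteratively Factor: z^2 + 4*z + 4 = (z + 2)*(z + 2)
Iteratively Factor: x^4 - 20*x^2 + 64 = (x + 2)*(x^3 - 2*x^2 - 16*x + 32) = (x - 2)*(x + 2)*(x^2 - 16) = (x - 4)*(x - 2)*(x + 2)*(x + 4)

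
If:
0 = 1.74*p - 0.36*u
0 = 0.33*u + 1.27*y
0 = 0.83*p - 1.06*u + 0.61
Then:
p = 0.14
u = 0.69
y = -0.18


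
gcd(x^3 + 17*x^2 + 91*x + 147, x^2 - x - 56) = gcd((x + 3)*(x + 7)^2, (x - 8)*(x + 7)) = x + 7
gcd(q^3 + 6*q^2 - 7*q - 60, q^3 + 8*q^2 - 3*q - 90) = q^2 + 2*q - 15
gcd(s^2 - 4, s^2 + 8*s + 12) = s + 2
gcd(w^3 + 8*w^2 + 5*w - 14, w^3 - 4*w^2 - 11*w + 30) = 1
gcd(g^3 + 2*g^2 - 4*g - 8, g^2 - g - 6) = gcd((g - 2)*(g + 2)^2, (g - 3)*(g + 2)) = g + 2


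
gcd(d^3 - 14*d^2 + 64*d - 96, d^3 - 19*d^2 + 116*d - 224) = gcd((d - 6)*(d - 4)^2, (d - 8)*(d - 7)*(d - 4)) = d - 4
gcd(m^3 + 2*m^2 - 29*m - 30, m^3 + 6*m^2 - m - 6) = m^2 + 7*m + 6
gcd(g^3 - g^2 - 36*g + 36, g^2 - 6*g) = g - 6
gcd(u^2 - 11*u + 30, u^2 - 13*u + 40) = u - 5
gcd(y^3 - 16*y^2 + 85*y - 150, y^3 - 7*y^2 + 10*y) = y - 5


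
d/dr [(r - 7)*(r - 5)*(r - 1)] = 3*r^2 - 26*r + 47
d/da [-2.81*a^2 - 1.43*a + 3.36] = -5.62*a - 1.43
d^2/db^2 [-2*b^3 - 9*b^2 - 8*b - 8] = -12*b - 18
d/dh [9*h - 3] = 9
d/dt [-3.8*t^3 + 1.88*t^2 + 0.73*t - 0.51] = -11.4*t^2 + 3.76*t + 0.73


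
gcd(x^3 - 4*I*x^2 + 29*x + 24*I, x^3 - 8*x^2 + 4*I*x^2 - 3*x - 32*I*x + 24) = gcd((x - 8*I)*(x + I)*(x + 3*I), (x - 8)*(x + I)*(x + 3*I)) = x^2 + 4*I*x - 3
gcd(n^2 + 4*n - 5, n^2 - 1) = n - 1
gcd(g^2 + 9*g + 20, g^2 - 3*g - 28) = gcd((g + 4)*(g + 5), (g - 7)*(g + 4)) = g + 4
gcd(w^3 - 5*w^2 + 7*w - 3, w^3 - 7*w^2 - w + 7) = w - 1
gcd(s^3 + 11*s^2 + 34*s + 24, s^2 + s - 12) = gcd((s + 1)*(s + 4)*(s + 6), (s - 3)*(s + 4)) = s + 4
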